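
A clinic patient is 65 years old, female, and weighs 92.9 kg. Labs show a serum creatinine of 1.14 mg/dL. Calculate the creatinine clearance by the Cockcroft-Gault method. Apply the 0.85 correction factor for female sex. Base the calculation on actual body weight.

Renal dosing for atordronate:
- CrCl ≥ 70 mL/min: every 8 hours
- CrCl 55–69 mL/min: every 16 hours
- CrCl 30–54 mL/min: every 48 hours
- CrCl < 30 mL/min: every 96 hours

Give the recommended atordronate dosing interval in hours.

CrCl = (140 − 65) × 92.9 / (72 × 1.14) × 0.85 = 6967.5 / 82.08 × 0.85 ≈ 72.2 mL/min
CrCl ≈ 72 mL/min → bracket ≥ 70 mL/min → every 8 hours.

every 8 hours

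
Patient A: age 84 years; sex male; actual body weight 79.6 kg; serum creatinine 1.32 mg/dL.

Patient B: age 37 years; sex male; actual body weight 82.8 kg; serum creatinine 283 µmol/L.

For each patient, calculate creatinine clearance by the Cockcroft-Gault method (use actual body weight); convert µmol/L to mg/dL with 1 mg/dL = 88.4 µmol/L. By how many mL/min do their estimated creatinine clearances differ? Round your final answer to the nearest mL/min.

Patient A: CrCl = (140 − 84) × 79.6 / (72 × 1.32) = 4457.6 / 95.04 ≈ 46.9 mL/min
Patient B: SCr = 283 / 88.4 = 3.201 mg/dL
Patient B: CrCl = (140 − 37) × 82.8 / (72 × 3.201) = 8528.4 / 230.47 ≈ 37.0 mL/min
|46.9 − 37.0| = 9.9 mL/min

10 mL/min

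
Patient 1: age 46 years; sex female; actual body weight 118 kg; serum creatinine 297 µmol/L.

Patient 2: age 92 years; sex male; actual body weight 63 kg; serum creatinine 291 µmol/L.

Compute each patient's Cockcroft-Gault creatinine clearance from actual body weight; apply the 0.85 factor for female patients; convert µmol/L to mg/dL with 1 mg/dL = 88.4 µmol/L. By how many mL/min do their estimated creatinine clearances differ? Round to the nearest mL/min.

Patient 1: SCr = 297 / 88.4 = 3.36 mg/dL
Patient 1: CrCl = (140 − 46) × 118 / (72 × 3.36) × 0.85 = 11092.0 / 241.92 × 0.85 ≈ 39.0 mL/min
Patient 2: SCr = 291 / 88.4 = 3.292 mg/dL
Patient 2: CrCl = (140 − 92) × 63 / (72 × 3.292) = 3024.0 / 237.02 ≈ 12.8 mL/min
|39.0 − 12.8| = 26.2 mL/min

26 mL/min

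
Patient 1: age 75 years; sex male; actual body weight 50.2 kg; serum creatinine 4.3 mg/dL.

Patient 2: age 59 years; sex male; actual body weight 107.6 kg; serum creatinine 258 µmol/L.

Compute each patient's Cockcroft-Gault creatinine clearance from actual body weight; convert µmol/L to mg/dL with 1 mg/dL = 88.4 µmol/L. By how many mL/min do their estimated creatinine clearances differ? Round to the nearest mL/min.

31 mL/min

Patient 1: CrCl = (140 − 75) × 50.2 / (72 × 4.3) = 3263.0 / 309.60 ≈ 10.5 mL/min
Patient 2: SCr = 258 / 88.4 = 2.919 mg/dL
Patient 2: CrCl = (140 − 59) × 107.6 / (72 × 2.919) = 8715.6 / 210.17 ≈ 41.5 mL/min
|10.5 − 41.5| = 31.0 mL/min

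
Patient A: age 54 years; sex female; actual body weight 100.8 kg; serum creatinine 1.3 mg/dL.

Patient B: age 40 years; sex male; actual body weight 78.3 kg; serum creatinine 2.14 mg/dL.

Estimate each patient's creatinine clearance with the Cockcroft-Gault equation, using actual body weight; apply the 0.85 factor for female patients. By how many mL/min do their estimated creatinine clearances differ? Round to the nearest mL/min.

Patient A: CrCl = (140 − 54) × 100.8 / (72 × 1.3) × 0.85 = 8668.8 / 93.60 × 0.85 ≈ 78.7 mL/min
Patient B: CrCl = (140 − 40) × 78.3 / (72 × 2.14) = 7830.0 / 154.08 ≈ 50.8 mL/min
|78.7 − 50.8| = 27.9 mL/min

28 mL/min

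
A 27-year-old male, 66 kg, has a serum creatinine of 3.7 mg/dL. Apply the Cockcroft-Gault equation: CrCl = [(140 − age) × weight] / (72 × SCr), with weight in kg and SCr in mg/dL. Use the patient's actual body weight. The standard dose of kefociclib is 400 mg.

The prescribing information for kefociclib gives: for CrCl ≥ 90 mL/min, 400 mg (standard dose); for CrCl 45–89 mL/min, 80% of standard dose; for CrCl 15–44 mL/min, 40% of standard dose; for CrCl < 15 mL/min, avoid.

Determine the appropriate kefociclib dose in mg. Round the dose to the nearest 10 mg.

160 mg

CrCl = (140 − 27) × 66 / (72 × 3.7) = 7458.0 / 266.40 ≈ 28.0 mL/min
CrCl ≈ 28 mL/min → bracket 15–44 mL/min.
40% of 400 mg = 160 mg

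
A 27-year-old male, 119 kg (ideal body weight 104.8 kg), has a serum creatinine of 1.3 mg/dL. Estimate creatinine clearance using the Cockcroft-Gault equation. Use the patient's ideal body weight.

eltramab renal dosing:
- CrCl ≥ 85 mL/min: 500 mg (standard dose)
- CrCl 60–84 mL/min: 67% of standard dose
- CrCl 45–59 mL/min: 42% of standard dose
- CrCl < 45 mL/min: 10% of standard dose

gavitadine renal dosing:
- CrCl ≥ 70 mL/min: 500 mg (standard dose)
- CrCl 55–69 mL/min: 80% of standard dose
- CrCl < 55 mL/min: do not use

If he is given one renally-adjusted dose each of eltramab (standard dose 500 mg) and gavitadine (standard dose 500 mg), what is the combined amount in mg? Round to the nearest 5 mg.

1000 mg

CrCl = (140 − 27) × 104.8 / (72 × 1.3) = 11842.4 / 93.60 ≈ 126.5 mL/min
CrCl ≈ 127 mL/min.
eltramab: ≥ 85 mL/min → 100% of 500 mg = 500 mg.
gavitadine: ≥ 70 mL/min → 100% of 500 mg = 500 mg.
Total = 500 + 500 = 1000 mg.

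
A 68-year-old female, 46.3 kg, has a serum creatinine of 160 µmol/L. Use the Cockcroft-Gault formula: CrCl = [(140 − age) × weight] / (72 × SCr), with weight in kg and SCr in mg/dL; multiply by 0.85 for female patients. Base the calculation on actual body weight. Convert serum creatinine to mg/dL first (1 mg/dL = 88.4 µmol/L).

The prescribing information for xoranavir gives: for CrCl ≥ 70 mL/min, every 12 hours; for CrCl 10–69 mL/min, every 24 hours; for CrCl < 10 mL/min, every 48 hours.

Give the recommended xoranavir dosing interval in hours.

SCr = 160 / 88.4 = 1.81 mg/dL
CrCl = (140 − 68) × 46.3 / (72 × 1.81) × 0.85 = 3333.6 / 130.32 × 0.85 ≈ 21.7 mL/min
CrCl ≈ 22 mL/min → bracket 10–69 mL/min → every 24 hours.

every 24 hours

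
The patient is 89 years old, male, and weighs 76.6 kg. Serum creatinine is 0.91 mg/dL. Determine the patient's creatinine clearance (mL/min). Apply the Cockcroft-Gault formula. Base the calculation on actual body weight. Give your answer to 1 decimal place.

CrCl = (140 − 89) × 76.6 / (72 × 0.91) = 3906.6 / 65.52 ≈ 59.6 mL/min

59.6 mL/min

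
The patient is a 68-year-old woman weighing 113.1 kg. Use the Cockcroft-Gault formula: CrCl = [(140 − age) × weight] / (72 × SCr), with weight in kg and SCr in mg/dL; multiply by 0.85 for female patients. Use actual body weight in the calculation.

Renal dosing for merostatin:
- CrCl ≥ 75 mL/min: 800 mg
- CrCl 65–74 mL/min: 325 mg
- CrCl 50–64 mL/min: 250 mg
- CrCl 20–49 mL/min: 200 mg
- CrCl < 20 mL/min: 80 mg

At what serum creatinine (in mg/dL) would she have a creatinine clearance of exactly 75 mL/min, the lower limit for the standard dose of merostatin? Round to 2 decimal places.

1.28 mg/dL

Standard dose requires CrCl ≥ 75 mL/min.
Set (140 − 68) × 113.1 × 0.85 / (72 × SCr) = 75
SCr = (140 − 68) × 113.1 × 0.85 / (72 × 75) = 1.282 mg/dL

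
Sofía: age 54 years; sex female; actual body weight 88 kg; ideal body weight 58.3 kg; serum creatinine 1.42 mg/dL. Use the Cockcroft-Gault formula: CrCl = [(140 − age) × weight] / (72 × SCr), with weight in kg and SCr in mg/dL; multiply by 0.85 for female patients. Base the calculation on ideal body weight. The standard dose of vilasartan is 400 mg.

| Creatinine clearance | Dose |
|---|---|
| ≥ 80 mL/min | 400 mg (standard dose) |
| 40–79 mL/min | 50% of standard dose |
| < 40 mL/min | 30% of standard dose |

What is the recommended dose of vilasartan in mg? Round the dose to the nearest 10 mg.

200 mg

CrCl = (140 − 54) × 58.3 / (72 × 1.42) × 0.85 = 5013.8 / 102.24 × 0.85 ≈ 41.7 mL/min
CrCl ≈ 42 mL/min → bracket 40–79 mL/min.
50% of 400 mg = 200 mg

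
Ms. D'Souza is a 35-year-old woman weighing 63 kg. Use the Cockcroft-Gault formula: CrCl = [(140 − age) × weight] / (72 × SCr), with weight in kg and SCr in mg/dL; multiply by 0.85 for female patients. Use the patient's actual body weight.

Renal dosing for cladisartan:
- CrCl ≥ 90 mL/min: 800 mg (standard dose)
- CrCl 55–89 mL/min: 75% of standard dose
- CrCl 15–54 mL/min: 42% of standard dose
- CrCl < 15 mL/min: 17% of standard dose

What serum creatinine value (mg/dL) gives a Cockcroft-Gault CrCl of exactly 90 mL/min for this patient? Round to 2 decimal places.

Standard dose requires CrCl ≥ 90 mL/min.
Set (140 − 35) × 63 × 0.85 / (72 × SCr) = 90
SCr = (140 − 35) × 63 × 0.85 / (72 × 90) = 0.868 mg/dL

0.87 mg/dL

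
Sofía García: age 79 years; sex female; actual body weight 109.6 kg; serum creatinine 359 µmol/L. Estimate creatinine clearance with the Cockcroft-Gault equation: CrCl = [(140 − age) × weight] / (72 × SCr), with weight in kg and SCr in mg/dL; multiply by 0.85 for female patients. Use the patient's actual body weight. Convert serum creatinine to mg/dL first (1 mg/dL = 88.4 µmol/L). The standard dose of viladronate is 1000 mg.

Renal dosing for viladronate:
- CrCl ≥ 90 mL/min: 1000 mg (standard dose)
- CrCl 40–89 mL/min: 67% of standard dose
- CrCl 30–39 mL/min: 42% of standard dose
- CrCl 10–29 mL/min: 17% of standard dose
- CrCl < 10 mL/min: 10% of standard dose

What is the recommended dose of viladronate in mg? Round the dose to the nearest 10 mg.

SCr = 359 / 88.4 = 4.061 mg/dL
CrCl = (140 − 79) × 109.6 / (72 × 4.061) × 0.85 = 6685.6 / 292.39 × 0.85 ≈ 19.4 mL/min
CrCl ≈ 19 mL/min → bracket 10–29 mL/min.
17% of 1000 mg = 170 mg

170 mg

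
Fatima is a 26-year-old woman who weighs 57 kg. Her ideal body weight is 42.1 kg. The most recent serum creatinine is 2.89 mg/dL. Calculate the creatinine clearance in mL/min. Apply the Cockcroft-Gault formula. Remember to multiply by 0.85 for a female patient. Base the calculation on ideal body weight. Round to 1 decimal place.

CrCl = (140 − 26) × 42.1 / (72 × 2.89) × 0.85 = 4799.4 / 208.08 × 0.85 ≈ 19.6 mL/min

19.6 mL/min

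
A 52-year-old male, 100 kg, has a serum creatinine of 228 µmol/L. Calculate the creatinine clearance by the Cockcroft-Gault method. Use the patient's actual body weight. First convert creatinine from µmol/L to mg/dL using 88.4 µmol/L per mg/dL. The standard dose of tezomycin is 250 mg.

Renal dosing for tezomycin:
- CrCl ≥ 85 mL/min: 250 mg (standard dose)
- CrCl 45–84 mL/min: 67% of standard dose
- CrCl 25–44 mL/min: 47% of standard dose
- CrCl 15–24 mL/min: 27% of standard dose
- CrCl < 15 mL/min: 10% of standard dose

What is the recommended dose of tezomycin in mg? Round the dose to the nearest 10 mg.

170 mg

SCr = 228 / 88.4 = 2.579 mg/dL
CrCl = (140 − 52) × 100 / (72 × 2.579) = 8800.0 / 185.69 ≈ 47.4 mL/min
CrCl ≈ 47 mL/min → bracket 45–84 mL/min.
67% of 250 mg = 167.5 mg → 170 mg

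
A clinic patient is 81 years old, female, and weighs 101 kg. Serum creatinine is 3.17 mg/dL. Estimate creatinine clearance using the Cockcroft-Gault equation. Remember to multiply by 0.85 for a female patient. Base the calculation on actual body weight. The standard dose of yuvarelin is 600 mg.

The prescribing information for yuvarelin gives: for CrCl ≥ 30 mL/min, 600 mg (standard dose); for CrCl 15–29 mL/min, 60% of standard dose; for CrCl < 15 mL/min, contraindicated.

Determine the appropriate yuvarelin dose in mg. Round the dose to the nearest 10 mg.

CrCl = (140 − 81) × 101 / (72 × 3.17) × 0.85 = 5959.0 / 228.24 × 0.85 ≈ 22.2 mL/min
CrCl ≈ 22 mL/min → bracket 15–29 mL/min.
60% of 600 mg = 360 mg

360 mg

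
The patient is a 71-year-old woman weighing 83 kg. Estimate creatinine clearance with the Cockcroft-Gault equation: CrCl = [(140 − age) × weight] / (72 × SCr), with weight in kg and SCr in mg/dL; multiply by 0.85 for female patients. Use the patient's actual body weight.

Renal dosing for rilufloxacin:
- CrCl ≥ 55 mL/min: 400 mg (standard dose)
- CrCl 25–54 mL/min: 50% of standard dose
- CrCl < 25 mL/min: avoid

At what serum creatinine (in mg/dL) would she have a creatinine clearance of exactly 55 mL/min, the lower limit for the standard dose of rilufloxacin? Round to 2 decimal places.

Standard dose requires CrCl ≥ 55 mL/min.
Set (140 − 71) × 83 × 0.85 / (72 × SCr) = 55
SCr = (140 − 71) × 83 × 0.85 / (72 × 55) = 1.229 mg/dL

1.23 mg/dL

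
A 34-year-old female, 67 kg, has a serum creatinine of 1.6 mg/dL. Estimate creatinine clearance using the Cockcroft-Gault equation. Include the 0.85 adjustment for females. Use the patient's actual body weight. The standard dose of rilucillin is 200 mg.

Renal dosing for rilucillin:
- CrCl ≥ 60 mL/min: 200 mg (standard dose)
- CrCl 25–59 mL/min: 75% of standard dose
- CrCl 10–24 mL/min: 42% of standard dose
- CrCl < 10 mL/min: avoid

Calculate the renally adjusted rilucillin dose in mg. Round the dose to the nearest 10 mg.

CrCl = (140 − 34) × 67 / (72 × 1.6) × 0.85 = 7102.0 / 115.20 × 0.85 ≈ 52.4 mL/min
CrCl ≈ 52 mL/min → bracket 25–59 mL/min.
75% of 200 mg = 150 mg

150 mg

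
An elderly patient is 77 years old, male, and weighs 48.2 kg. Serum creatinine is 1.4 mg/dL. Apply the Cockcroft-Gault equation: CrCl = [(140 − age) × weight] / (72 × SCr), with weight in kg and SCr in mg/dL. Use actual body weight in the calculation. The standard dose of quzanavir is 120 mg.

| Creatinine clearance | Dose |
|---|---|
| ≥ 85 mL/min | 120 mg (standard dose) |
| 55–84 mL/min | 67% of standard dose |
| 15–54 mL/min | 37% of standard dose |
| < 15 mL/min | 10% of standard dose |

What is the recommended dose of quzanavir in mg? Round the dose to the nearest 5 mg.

CrCl = (140 − 77) × 48.2 / (72 × 1.4) = 3036.6 / 100.80 ≈ 30.1 mL/min
CrCl ≈ 30 mL/min → bracket 15–54 mL/min.
37% of 120 mg = 44.4 mg → 45 mg

45 mg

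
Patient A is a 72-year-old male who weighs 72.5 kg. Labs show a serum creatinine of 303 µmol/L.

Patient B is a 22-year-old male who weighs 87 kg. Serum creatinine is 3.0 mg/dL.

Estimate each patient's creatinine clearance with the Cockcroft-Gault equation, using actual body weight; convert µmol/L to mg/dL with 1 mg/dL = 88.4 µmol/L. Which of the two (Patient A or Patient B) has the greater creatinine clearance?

Patient A: SCr = 303 / 88.4 = 3.428 mg/dL
Patient A: CrCl = (140 − 72) × 72.5 / (72 × 3.428) = 4930.0 / 246.82 ≈ 20.0 mL/min
Patient B: CrCl = (140 − 22) × 87 / (72 × 3) = 10266.0 / 216.00 ≈ 47.5 mL/min
20.0 vs 47.5 mL/min → Patient B is higher.

Patient B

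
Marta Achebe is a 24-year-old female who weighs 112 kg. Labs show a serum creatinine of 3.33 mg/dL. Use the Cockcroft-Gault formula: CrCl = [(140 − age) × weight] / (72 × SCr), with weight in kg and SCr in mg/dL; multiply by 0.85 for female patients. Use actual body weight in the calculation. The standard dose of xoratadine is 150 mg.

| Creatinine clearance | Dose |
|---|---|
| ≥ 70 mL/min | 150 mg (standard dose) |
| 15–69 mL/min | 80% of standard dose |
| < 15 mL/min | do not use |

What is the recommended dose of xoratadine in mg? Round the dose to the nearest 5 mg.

CrCl = (140 − 24) × 112 / (72 × 3.33) × 0.85 = 12992.0 / 239.76 × 0.85 ≈ 46.1 mL/min
CrCl ≈ 46 mL/min → bracket 15–69 mL/min.
80% of 150 mg = 120 mg

120 mg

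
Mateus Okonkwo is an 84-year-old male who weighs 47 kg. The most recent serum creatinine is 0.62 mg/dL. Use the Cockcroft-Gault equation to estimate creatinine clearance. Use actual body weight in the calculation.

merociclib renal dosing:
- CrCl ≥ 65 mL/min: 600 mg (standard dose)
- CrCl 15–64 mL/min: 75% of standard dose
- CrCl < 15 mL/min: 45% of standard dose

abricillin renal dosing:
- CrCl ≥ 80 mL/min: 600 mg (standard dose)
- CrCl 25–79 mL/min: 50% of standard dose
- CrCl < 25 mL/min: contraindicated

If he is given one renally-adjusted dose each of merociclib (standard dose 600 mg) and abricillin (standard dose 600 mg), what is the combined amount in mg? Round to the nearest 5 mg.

750 mg

CrCl = (140 − 84) × 47 / (72 × 0.62) = 2632.0 / 44.64 ≈ 59.0 mL/min
CrCl ≈ 59 mL/min.
merociclib: 15–64 mL/min → 75% of 600 mg = 450 mg.
abricillin: 25–79 mL/min → 50% of 600 mg = 300 mg.
Total = 450 + 300 = 750 mg.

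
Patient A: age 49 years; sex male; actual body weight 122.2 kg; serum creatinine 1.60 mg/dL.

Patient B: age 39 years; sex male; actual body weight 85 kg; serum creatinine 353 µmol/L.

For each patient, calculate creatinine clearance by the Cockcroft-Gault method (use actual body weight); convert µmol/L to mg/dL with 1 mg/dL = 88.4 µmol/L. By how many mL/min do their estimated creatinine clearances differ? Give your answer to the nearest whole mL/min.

Patient A: CrCl = (140 − 49) × 122.2 / (72 × 1.6) = 11120.2 / 115.20 ≈ 96.5 mL/min
Patient B: SCr = 353 / 88.4 = 3.993 mg/dL
Patient B: CrCl = (140 − 39) × 85 / (72 × 3.993) = 8585.0 / 287.50 ≈ 29.9 mL/min
|96.5 − 29.9| = 66.6 mL/min

67 mL/min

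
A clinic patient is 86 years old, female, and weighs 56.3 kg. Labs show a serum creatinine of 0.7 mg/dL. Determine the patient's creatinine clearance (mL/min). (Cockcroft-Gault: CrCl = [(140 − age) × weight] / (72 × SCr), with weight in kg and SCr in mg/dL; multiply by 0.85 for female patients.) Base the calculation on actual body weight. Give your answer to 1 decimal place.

CrCl = (140 − 86) × 56.3 / (72 × 0.7) × 0.85 = 3040.2 / 50.40 × 0.85 ≈ 51.3 mL/min

51.3 mL/min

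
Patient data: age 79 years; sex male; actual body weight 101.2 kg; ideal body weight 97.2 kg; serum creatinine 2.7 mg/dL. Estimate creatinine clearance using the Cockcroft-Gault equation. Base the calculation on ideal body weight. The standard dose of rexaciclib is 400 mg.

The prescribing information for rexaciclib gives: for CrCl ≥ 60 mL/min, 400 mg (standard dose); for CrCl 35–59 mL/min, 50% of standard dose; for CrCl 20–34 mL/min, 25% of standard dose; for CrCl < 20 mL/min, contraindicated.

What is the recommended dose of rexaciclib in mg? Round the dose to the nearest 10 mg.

CrCl = (140 − 79) × 97.2 / (72 × 2.7) = 5929.2 / 194.40 ≈ 30.5 mL/min
CrCl ≈ 30 mL/min → bracket 20–34 mL/min.
25% of 400 mg = 100 mg

100 mg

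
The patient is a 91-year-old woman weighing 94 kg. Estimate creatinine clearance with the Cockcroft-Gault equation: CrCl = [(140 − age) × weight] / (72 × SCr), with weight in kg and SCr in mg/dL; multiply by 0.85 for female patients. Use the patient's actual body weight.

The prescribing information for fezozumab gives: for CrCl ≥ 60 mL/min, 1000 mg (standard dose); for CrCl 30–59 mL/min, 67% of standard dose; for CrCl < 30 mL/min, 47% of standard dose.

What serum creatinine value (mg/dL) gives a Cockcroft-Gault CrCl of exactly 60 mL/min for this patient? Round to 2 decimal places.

Standard dose requires CrCl ≥ 60 mL/min.
Set (140 − 91) × 94 × 0.85 / (72 × SCr) = 60
SCr = (140 − 91) × 94 × 0.85 / (72 × 60) = 0.906 mg/dL

0.91 mg/dL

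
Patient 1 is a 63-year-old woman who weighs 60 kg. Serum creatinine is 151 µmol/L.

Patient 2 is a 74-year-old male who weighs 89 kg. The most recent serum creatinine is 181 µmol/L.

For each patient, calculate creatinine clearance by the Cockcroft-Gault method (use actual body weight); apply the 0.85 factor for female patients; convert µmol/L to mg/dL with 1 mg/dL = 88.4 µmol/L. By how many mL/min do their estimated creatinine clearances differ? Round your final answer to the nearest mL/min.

8 mL/min

Patient 1: SCr = 151 / 88.4 = 1.708 mg/dL
Patient 1: CrCl = (140 − 63) × 60 / (72 × 1.708) × 0.85 = 4620.0 / 122.98 × 0.85 ≈ 31.9 mL/min
Patient 2: SCr = 181 / 88.4 = 2.048 mg/dL
Patient 2: CrCl = (140 − 74) × 89 / (72 × 2.048) = 5874.0 / 147.46 ≈ 39.8 mL/min
|31.9 − 39.8| = 7.9 mL/min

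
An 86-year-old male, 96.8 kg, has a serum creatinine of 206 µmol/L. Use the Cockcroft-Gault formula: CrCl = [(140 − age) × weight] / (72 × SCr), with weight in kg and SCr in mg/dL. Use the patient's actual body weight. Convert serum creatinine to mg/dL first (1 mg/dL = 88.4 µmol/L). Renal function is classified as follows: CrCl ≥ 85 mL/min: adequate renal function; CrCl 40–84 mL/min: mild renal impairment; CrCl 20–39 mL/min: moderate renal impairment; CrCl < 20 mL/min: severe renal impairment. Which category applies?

moderate renal impairment

SCr = 206 / 88.4 = 2.33 mg/dL
CrCl = (140 − 86) × 96.8 / (72 × 2.33) = 5227.2 / 167.76 ≈ 31.2 mL/min
31 mL/min falls in the 'moderate renal impairment' range.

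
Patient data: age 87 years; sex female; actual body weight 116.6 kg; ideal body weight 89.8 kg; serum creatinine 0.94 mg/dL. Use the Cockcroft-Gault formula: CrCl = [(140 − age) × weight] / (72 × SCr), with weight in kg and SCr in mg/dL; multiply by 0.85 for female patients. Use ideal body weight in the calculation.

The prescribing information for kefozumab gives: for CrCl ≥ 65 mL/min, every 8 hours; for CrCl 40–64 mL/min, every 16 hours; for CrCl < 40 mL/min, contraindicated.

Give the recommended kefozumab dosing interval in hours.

every 16 hours

CrCl = (140 − 87) × 89.8 / (72 × 0.94) × 0.85 = 4759.4 / 67.68 × 0.85 ≈ 59.8 mL/min
CrCl ≈ 60 mL/min → bracket 40–64 mL/min → every 16 hours.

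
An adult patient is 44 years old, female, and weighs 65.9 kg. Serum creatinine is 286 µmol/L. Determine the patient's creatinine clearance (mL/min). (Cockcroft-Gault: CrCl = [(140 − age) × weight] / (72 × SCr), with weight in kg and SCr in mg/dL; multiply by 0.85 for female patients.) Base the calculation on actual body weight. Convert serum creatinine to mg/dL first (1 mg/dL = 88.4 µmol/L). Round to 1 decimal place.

23.1 mL/min

SCr = 286 / 88.4 = 3.235 mg/dL
CrCl = (140 − 44) × 65.9 / (72 × 3.235) × 0.85 = 6326.4 / 232.92 × 0.85 ≈ 23.1 mL/min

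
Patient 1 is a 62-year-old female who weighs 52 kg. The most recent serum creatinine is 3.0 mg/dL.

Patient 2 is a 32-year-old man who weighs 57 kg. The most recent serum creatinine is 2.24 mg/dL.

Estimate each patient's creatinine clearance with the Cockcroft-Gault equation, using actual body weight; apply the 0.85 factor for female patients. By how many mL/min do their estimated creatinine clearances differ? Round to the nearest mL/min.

22 mL/min

Patient 1: CrCl = (140 − 62) × 52 / (72 × 3) × 0.85 = 4056.0 / 216.00 × 0.85 ≈ 16.0 mL/min
Patient 2: CrCl = (140 − 32) × 57 / (72 × 2.24) = 6156.0 / 161.28 ≈ 38.2 mL/min
|16.0 − 38.2| = 22.2 mL/min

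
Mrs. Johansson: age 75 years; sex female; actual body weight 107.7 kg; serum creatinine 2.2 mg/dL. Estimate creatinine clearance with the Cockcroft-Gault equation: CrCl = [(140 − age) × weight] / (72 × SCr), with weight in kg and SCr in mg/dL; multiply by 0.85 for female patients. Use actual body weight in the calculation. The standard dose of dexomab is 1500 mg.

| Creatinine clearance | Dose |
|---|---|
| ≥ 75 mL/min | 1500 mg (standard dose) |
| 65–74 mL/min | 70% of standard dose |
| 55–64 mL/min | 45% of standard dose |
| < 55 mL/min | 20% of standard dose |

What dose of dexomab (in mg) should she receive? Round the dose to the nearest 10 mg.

300 mg

CrCl = (140 − 75) × 107.7 / (72 × 2.2) × 0.85 = 7000.5 / 158.40 × 0.85 ≈ 37.6 mL/min
CrCl ≈ 38 mL/min → bracket < 55 mL/min.
20% of 1500 mg = 300 mg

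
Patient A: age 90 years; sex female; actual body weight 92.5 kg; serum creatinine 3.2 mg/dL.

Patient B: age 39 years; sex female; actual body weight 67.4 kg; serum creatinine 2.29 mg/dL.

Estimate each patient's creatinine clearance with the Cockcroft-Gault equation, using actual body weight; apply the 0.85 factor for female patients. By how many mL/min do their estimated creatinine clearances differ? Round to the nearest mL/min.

Patient A: CrCl = (140 − 90) × 92.5 / (72 × 3.2) × 0.85 = 4625.0 / 230.40 × 0.85 ≈ 17.1 mL/min
Patient B: CrCl = (140 − 39) × 67.4 / (72 × 2.29) × 0.85 = 6807.4 / 164.88 × 0.85 ≈ 35.1 mL/min
|17.1 − 35.1| = 18.0 mL/min

18 mL/min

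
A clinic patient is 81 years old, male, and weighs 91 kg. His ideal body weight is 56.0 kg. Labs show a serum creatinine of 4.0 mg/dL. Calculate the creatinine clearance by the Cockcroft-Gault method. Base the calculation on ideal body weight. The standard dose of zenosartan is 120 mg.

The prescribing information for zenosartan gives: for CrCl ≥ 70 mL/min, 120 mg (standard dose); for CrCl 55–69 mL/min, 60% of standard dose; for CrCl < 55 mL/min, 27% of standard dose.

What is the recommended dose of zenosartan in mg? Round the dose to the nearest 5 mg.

30 mg

CrCl = (140 − 81) × 56 / (72 × 4) = 3304.0 / 288.00 ≈ 11.5 mL/min
CrCl ≈ 11 mL/min → bracket < 55 mL/min.
27% of 120 mg = 32.4 mg → 30 mg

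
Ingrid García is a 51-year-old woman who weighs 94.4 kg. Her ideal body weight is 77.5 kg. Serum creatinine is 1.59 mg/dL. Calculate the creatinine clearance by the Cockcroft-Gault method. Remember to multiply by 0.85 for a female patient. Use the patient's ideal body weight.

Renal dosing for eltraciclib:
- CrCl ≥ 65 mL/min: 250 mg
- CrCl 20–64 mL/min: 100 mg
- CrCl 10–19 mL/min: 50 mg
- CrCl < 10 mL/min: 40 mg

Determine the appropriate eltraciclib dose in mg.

100 mg

CrCl = (140 − 51) × 77.5 / (72 × 1.59) × 0.85 = 6897.5 / 114.48 × 0.85 ≈ 51.2 mL/min
CrCl ≈ 51 mL/min → bracket 20–64 mL/min.
Dose for this bracket: 100 mg.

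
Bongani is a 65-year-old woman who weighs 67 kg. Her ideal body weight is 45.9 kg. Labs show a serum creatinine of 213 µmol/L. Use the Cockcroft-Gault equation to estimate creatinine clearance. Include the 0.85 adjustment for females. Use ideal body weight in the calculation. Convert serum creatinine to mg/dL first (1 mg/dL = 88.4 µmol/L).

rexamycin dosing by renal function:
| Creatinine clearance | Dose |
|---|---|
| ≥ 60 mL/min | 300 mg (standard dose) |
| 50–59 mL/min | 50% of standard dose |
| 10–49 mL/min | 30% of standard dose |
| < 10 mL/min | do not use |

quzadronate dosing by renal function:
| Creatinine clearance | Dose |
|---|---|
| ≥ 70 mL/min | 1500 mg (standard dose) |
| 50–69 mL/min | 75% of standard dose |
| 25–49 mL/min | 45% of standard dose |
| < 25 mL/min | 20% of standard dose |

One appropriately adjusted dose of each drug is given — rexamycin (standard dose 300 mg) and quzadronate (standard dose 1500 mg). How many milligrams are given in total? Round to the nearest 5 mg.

390 mg

SCr = 213 / 88.4 = 2.41 mg/dL
CrCl = (140 − 65) × 45.9 / (72 × 2.41) × 0.85 = 3442.5 / 173.52 × 0.85 ≈ 16.9 mL/min
CrCl ≈ 17 mL/min.
rexamycin: 10–49 mL/min → 30% of 300 mg = 90 mg.
quzadronate: < 25 mL/min → 20% of 1500 mg = 300 mg.
Total = 90 + 300 = 390 mg.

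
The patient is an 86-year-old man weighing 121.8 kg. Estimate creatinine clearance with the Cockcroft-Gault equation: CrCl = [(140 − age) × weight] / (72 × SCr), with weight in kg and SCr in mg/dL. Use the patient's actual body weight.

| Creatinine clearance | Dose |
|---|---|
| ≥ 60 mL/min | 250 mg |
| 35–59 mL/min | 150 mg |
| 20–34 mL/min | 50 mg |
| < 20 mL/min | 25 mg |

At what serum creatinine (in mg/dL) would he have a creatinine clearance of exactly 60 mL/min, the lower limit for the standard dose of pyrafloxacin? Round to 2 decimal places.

1.52 mg/dL

Standard dose requires CrCl ≥ 60 mL/min.
Set (140 − 86) × 121.8 / (72 × SCr) = 60
SCr = (140 − 86) × 121.8 / (72 × 60) = 1.522 mg/dL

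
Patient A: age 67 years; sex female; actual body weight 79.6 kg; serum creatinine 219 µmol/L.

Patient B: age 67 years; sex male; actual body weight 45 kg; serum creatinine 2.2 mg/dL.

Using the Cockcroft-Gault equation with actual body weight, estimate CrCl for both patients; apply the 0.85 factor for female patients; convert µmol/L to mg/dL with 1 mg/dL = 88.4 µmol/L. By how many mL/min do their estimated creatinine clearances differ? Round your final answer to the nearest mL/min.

7 mL/min

Patient A: SCr = 219 / 88.4 = 2.477 mg/dL
Patient A: CrCl = (140 − 67) × 79.6 / (72 × 2.477) × 0.85 = 5810.8 / 178.34 × 0.85 ≈ 27.7 mL/min
Patient B: CrCl = (140 − 67) × 45 / (72 × 2.2) = 3285.0 / 158.40 ≈ 20.7 mL/min
|27.7 − 20.7| = 7.0 mL/min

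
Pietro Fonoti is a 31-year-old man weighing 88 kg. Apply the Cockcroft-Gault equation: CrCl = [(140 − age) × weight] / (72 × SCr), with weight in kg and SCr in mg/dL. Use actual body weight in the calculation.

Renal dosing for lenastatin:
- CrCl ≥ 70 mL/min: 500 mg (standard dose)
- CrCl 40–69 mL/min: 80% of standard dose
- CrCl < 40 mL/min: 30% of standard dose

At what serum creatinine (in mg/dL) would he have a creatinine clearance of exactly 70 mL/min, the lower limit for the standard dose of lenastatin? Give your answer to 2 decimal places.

Standard dose requires CrCl ≥ 70 mL/min.
Set (140 − 31) × 88 / (72 × SCr) = 70
SCr = (140 − 31) × 88 / (72 × 70) = 1.903 mg/dL

1.90 mg/dL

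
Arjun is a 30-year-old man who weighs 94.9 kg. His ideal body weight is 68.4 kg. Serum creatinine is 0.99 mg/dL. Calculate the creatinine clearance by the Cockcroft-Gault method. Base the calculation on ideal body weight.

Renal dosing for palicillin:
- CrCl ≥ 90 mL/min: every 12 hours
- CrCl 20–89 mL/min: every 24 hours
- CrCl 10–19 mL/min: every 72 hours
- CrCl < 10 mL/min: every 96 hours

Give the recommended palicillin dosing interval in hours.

every 12 hours

CrCl = (140 − 30) × 68.4 / (72 × 0.99) = 7524.0 / 71.28 ≈ 105.6 mL/min
CrCl ≈ 106 mL/min → bracket ≥ 90 mL/min → every 12 hours.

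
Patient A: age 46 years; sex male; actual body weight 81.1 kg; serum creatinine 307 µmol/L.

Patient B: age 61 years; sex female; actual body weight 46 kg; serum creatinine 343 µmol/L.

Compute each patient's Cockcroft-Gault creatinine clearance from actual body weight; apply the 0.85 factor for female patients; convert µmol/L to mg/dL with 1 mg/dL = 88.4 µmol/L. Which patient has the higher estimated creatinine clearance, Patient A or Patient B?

Patient A

Patient A: SCr = 307 / 88.4 = 3.473 mg/dL
Patient A: CrCl = (140 − 46) × 81.1 / (72 × 3.473) = 7623.4 / 250.06 ≈ 30.5 mL/min
Patient B: SCr = 343 / 88.4 = 3.88 mg/dL
Patient B: CrCl = (140 − 61) × 46 / (72 × 3.88) × 0.85 = 3634.0 / 279.36 × 0.85 ≈ 11.1 mL/min
30.5 vs 11.1 mL/min → Patient A is higher.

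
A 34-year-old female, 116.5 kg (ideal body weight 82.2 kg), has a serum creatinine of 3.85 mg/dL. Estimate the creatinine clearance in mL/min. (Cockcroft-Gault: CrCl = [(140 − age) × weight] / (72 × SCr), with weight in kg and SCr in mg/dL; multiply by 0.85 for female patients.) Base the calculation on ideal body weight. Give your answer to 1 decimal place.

CrCl = (140 − 34) × 82.2 / (72 × 3.85) × 0.85 = 8713.2 / 277.20 × 0.85 ≈ 26.7 mL/min

26.7 mL/min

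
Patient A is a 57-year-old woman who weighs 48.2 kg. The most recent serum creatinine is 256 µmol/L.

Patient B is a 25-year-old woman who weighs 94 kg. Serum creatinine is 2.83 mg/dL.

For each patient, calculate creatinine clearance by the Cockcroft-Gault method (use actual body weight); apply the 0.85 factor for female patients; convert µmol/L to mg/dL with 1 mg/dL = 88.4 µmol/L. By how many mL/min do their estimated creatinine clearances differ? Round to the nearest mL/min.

29 mL/min

Patient A: SCr = 256 / 88.4 = 2.896 mg/dL
Patient A: CrCl = (140 − 57) × 48.2 / (72 × 2.896) × 0.85 = 4000.6 / 208.51 × 0.85 ≈ 16.3 mL/min
Patient B: CrCl = (140 − 25) × 94 / (72 × 2.83) × 0.85 = 10810.0 / 203.76 × 0.85 ≈ 45.1 mL/min
|16.3 − 45.1| = 28.8 mL/min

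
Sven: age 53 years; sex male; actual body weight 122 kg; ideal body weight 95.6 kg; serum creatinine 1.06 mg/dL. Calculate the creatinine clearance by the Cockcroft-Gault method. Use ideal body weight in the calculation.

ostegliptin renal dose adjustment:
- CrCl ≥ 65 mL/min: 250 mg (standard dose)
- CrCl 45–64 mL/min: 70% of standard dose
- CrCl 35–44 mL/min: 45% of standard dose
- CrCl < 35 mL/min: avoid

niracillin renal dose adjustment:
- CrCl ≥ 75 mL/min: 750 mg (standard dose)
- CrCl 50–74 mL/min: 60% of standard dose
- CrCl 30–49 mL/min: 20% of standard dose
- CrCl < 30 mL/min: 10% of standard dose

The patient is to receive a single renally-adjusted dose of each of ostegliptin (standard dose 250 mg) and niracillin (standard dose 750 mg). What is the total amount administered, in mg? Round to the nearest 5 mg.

1000 mg

CrCl = (140 − 53) × 95.6 / (72 × 1.06) = 8317.2 / 76.32 ≈ 109.0 mL/min
CrCl ≈ 109 mL/min.
ostegliptin: ≥ 65 mL/min → 100% of 250 mg = 250 mg.
niracillin: ≥ 75 mL/min → 100% of 750 mg = 750 mg.
Total = 250 + 750 = 1000 mg.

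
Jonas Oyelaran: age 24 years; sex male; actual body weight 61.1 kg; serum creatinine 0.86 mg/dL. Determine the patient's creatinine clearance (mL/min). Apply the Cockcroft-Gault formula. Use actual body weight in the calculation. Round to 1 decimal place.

114.5 mL/min

CrCl = (140 − 24) × 61.1 / (72 × 0.86) = 7087.6 / 61.92 ≈ 114.5 mL/min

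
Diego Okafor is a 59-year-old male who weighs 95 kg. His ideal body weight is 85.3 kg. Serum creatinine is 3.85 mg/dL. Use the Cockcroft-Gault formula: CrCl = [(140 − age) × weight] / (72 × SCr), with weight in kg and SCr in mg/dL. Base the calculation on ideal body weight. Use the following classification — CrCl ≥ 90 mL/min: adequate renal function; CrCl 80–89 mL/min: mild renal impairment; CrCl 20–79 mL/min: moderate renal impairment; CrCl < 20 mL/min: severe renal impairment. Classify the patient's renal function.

moderate renal impairment

CrCl = (140 − 59) × 85.3 / (72 × 3.85) = 6909.3 / 277.20 ≈ 24.9 mL/min
25 mL/min falls in the 'moderate renal impairment' range.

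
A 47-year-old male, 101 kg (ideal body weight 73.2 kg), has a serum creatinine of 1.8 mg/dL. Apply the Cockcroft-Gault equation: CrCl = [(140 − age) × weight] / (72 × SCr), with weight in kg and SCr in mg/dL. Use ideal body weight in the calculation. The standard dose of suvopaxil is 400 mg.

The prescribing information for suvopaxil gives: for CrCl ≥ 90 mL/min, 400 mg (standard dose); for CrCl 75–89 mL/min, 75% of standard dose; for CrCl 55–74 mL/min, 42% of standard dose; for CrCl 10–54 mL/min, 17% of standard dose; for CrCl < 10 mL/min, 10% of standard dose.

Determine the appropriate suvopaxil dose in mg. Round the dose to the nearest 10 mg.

CrCl = (140 − 47) × 73.2 / (72 × 1.8) = 6807.6 / 129.60 ≈ 52.5 mL/min
CrCl ≈ 53 mL/min → bracket 10–54 mL/min.
17% of 400 mg = 68 mg → 70 mg

70 mg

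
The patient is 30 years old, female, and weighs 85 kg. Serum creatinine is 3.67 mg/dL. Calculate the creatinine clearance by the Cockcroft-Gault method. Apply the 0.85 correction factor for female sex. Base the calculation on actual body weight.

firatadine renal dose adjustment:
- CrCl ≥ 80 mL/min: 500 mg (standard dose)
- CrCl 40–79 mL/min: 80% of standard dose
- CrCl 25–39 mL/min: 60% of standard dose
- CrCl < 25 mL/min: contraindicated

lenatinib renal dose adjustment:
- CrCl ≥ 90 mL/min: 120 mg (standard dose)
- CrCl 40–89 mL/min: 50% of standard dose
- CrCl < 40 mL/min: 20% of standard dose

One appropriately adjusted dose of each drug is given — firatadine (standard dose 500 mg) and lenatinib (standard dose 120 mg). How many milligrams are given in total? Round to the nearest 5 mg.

CrCl = (140 − 30) × 85 / (72 × 3.67) × 0.85 = 9350.0 / 264.24 × 0.85 ≈ 30.1 mL/min
CrCl ≈ 30 mL/min.
firatadine: 25–39 mL/min → 60% of 500 mg = 300 mg.
lenatinib: < 40 mL/min → 20% of 120 mg = 24 mg.
Total = 300 + 24 = 324 mg.

325 mg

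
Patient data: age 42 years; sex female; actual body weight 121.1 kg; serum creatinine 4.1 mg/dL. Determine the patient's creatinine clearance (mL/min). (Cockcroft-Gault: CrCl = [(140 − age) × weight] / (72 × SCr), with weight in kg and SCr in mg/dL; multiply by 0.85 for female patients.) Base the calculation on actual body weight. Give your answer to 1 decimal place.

CrCl = (140 − 42) × 121.1 / (72 × 4.1) × 0.85 = 11867.8 / 295.20 × 0.85 ≈ 34.2 mL/min

34.2 mL/min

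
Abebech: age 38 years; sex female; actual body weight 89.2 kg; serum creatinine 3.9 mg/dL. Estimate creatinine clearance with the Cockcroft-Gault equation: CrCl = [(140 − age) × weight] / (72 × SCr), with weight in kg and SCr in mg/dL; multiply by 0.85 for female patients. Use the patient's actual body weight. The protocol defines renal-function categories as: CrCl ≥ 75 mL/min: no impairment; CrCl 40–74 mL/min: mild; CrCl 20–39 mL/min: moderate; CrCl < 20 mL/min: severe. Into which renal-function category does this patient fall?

CrCl = (140 − 38) × 89.2 / (72 × 3.9) × 0.85 = 9098.4 / 280.80 × 0.85 ≈ 27.5 mL/min
28 mL/min falls in the 'moderate' range.

moderate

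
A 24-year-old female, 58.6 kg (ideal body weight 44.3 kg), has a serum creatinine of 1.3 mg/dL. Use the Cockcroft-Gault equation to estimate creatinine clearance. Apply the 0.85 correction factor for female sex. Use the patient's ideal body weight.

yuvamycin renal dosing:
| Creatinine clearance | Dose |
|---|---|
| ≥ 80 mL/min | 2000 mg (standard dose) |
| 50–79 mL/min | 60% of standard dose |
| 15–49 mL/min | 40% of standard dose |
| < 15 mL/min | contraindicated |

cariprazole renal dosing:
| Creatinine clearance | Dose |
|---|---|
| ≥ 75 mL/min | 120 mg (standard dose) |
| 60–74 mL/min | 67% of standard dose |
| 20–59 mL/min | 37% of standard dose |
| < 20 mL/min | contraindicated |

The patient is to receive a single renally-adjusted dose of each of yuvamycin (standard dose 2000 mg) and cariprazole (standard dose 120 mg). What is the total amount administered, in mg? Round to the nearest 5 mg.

845 mg

CrCl = (140 − 24) × 44.3 / (72 × 1.3) × 0.85 = 5138.8 / 93.60 × 0.85 ≈ 46.7 mL/min
CrCl ≈ 47 mL/min.
yuvamycin: 15–49 mL/min → 40% of 2000 mg = 800 mg.
cariprazole: 20–59 mL/min → 37% of 120 mg = 44.4 mg.
Total = 800 + 44.4 = 844.4 mg.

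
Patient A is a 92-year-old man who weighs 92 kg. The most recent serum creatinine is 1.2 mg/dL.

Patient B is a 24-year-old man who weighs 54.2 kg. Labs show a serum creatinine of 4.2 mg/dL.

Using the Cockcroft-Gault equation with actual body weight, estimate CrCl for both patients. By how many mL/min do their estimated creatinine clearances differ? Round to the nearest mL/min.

30 mL/min

Patient A: CrCl = (140 − 92) × 92 / (72 × 1.2) = 4416.0 / 86.40 ≈ 51.1 mL/min
Patient B: CrCl = (140 − 24) × 54.2 / (72 × 4.2) = 6287.2 / 302.40 ≈ 20.8 mL/min
|51.1 − 20.8| = 30.3 mL/min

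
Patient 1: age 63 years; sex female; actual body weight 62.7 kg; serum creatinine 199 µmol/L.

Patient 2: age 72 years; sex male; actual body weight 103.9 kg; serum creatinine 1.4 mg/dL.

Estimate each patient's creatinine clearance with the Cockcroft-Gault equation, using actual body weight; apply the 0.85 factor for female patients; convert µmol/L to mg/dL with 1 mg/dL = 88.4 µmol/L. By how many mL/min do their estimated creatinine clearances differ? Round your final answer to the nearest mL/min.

Patient 1: SCr = 199 / 88.4 = 2.251 mg/dL
Patient 1: CrCl = (140 − 63) × 62.7 / (72 × 2.251) × 0.85 = 4827.9 / 162.07 × 0.85 ≈ 25.3 mL/min
Patient 2: CrCl = (140 − 72) × 103.9 / (72 × 1.4) = 7065.2 / 100.80 ≈ 70.1 mL/min
|25.3 − 70.1| = 44.8 mL/min

45 mL/min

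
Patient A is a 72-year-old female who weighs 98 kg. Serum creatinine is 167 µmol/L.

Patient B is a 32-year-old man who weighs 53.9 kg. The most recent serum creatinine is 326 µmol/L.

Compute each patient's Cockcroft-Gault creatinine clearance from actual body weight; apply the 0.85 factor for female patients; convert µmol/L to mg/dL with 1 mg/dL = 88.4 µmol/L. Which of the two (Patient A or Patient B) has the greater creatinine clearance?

Patient A: SCr = 167 / 88.4 = 1.889 mg/dL
Patient A: CrCl = (140 − 72) × 98 / (72 × 1.889) × 0.85 = 6664.0 / 136.01 × 0.85 ≈ 41.6 mL/min
Patient B: SCr = 326 / 88.4 = 3.688 mg/dL
Patient B: CrCl = (140 − 32) × 53.9 / (72 × 3.688) = 5821.2 / 265.54 ≈ 21.9 mL/min
41.6 vs 21.9 mL/min → Patient A is higher.

Patient A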